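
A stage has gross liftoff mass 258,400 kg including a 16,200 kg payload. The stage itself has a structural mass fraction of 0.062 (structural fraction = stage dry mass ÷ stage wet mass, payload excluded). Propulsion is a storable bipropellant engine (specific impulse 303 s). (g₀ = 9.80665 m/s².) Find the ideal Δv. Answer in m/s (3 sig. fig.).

Stage wet mass = m₀ − payload = 258,400 − 16,200 = 242,200 kg.
Stage dry mass = ε × stage wet mass = 0.062 × 242,200 = 15,016.4 kg.
Burnout mass m_f = stage dry + payload = 15,016.4 + 16,200 = 31,216.4 kg.
v_e = Isp · g₀ = 303 × 9.80665 = 2971.4 m/s.
Δv = v_e · ln(258,400/31,216.4) = 2971.4 × ln(8.278) = 2971.4 × 2.1136 ≈ 6280 m/s.

Δv ≈ 6280 m/s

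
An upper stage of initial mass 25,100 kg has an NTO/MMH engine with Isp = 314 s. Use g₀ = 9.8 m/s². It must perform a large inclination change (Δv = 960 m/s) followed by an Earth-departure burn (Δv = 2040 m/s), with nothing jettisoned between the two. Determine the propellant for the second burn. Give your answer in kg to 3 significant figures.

propellant for the second burn ≈ 8900 kg

v_e = Isp · g₀ = 314 × 9.8 = 3077.2 m/s.
After the first burn: m = 25100 × exp(−960/3077.2) = 25100 × 0.73200 = 18,373.2 kg.
After the second burn: m = 18,373.2 × exp(−2040/3077.2) = 18,373.2 × 0.51533 = 9,468.26 kg.
Second-burn propellant = 18,373.2 − 9,468.26 = 8,904.94 kg.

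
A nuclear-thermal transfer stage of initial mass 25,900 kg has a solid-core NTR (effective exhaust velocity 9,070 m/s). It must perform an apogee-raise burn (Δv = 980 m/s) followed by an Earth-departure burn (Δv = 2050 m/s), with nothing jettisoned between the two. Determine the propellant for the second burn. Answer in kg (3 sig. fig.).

propellant for the second burn ≈ 4700 kg

After the first burn: m = 25900 × exp(−980/9070.0) = 25900 × 0.89758 = 23,247.3 kg.
After the second burn: m = 23,247.3 × exp(−2050/9070.0) = 23,247.3 × 0.79770 = 18,544.4 kg.
Second-burn propellant = 23,247.3 − 18,544.4 = 4,702.9 kg.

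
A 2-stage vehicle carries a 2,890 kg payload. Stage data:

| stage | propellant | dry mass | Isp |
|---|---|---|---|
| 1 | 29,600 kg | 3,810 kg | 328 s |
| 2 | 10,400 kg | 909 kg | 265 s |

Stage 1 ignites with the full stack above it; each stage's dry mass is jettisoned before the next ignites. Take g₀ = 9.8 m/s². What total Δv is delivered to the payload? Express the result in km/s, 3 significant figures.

Ignition mass of stage 1 = 29,600+3,810 + 10,400+909 + 2,890 = 47,609 kg.
Stage 1: m₀ = 47,609 kg, m_f = 47,609 − 29,600 = 18,009 kg; Δv = 328×9.8×ln(2.644) = 3214.4×0.9722 ≈ 3125 m/s.
Stage 2: m₀ = 14,199 kg, m_f = 14,199 − 10,400 = 3,799 kg; Δv = 265×9.8×ln(3.738) = 2597.0×1.3184 ≈ 3424 m/s.
Total Δv = 3125 + 3424 = 6549 m/s.

Δv ≈ 6.55 km/s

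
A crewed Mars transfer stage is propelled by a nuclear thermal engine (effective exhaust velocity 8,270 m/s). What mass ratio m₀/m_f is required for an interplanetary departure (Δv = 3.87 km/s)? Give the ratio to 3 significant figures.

mass ratio ≈ 1.60

Rocket equation: m₀/m_f = exp(Δv / v_e) = exp(3870 / 8270.0) = exp(0.4680) = 1.5967.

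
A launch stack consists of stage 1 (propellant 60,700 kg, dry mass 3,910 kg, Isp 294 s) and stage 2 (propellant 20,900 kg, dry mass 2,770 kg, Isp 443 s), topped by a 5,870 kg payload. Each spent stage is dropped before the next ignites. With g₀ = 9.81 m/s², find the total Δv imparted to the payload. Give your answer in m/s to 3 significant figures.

Ignition mass of stage 1 = 60,700+3,910 + 20,900+2,770 + 5,870 = 94,150 kg.
Stage 1: m₀ = 94,150 kg, m_f = 94,150 − 60,700 = 33,450 kg; Δv = 294×9.81×ln(2.815) = 2884.1×1.0348 ≈ 2985 m/s.
Stage 2: m₀ = 29,540 kg, m_f = 29,540 − 20,900 = 8,640 kg; Δv = 443×9.81×ln(3.419) = 4345.8×1.2293 ≈ 5343 m/s.
Total Δv = 2985 + 5343 = 8328 m/s.

Δv ≈ 8330 m/s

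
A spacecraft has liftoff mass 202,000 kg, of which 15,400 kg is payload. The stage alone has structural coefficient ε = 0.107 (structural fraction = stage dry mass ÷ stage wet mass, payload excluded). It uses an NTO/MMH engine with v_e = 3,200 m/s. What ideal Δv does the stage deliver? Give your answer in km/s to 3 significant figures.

Δv ≈ 5.58 km/s

Stage wet mass = m₀ − payload = 202,000 − 15,400 = 186,600 kg.
Stage dry mass = ε × stage wet mass = 0.107 × 186,600 = 19,966.2 kg.
Burnout mass m_f = stage dry + payload = 19,966.2 + 15,400 = 35,366.2 kg.
Δv = v_e · ln(202,000/35,366.2) = 3200.0 × ln(5.712) = 3200.0 × 1.7425 ≈ 5576 m/s.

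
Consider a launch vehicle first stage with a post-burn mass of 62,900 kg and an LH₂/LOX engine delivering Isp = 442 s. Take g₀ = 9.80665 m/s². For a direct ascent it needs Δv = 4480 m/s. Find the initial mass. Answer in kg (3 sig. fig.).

initial mass ≈ 177000 kg

v_e = Isp · g₀ = 442 × 9.80665 = 4334.5 m/s.
Rocket equation: m₀/m_f = exp(Δv / v_e) = exp(4480 / 4334.5) = exp(1.0336) = 2.8111.
m₀ = m_f × 2.8111 = 62,900 × 2.8111 = 176,818 kg.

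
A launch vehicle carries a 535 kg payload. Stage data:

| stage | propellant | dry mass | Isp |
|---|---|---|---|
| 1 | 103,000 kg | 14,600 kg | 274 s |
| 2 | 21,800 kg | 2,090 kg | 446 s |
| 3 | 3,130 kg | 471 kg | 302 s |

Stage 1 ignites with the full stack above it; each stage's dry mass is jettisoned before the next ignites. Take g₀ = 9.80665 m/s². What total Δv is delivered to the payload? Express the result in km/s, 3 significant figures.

Δv ≈ 14.1 km/s

Ignition mass of stage 1 = 103,000+14,600 + 21,800+2,090 + 3,130+471 + 535 = 145,626 kg.
Stage 1: m₀ = 145,626 kg, m_f = 145,626 − 103,000 = 42,626 kg; Δv = 274×9.80665×ln(3.416) = 2687.0×1.2286 ≈ 3301 m/s.
Stage 2: m₀ = 28,026 kg, m_f = 28,026 − 21,800 = 6,226 kg; Δv = 446×9.80665×ln(4.501) = 4373.8×1.5044 ≈ 6580 m/s.
Stage 3: m₀ = 4,136 kg, m_f = 4,136 − 3,130 = 1,006 kg; Δv = 302×9.80665×ln(4.111) = 2961.6×1.4137 ≈ 4187 m/s.
Total Δv = 3301 + 6580 + 4187 = 14068 m/s.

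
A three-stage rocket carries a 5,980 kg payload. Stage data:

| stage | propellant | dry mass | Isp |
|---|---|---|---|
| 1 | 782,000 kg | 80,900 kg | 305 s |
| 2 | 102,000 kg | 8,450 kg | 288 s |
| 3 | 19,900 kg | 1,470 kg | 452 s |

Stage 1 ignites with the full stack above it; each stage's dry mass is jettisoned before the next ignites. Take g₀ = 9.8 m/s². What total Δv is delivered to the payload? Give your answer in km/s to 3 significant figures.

Ignition mass of stage 1 = 782,000+80,900 + 102,000+8,450 + 19,900+1,470 + 5,980 = 1,000,700 kg.
Stage 1: m₀ = 1,000,700 kg, m_f = 1,000,700 − 782,000 = 218,700 kg; Δv = 305×9.8×ln(4.576) = 2989.0×1.5208 ≈ 4546 m/s.
Stage 2: m₀ = 137,800 kg, m_f = 137,800 − 102,000 = 35,800 kg; Δv = 288×9.8×ln(3.849) = 2822.4×1.3479 ≈ 3804 m/s.
Stage 3: m₀ = 27,350 kg, m_f = 27,350 − 19,900 = 7,450 kg; Δv = 452×9.8×ln(3.671) = 4429.6×1.3005 ≈ 5761 m/s.
Total Δv = 4546 + 3804 + 5761 = 14111 m/s.

Δv ≈ 14.1 km/s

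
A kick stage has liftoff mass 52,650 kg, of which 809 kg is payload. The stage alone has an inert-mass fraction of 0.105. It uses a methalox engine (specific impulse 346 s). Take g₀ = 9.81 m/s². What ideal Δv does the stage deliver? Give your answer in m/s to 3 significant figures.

Δv ≈ 7230 m/s

Stage wet mass = m₀ − payload = 52,650 − 809 = 51,841 kg.
Stage dry mass = ε × stage wet mass = 0.105 × 51,841 = 5,443.31 kg.
Burnout mass m_f = stage dry + payload = 5,443.31 + 809 = 6,252.31 kg.
v_e = Isp · g₀ = 346 × 9.81 = 3394.3 m/s.
Δv = v_e · ln(52,650/6,252.31) = 3394.3 × ln(8.421) = 3394.3 × 2.1307 ≈ 7232 m/s.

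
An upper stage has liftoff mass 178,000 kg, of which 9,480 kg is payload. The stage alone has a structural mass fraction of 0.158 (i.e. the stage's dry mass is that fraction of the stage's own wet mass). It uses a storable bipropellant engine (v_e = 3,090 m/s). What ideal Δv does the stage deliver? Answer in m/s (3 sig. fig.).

Δv ≈ 4930 m/s

Stage wet mass = m₀ − payload = 178,000 − 9,480 = 168,520 kg.
Stage dry mass = ε × stage wet mass = 0.158 × 168,520 = 26,626.2 kg.
Burnout mass m_f = stage dry + payload = 26,626.2 + 9,480 = 36,106.2 kg.
By the Tsiolkovsky rocket equation, Δv = v_e · ln(178,000/36,106.2) = 3090.0 × ln(4.93) = 3090.0 × 1.5953 ≈ 4930 m/s.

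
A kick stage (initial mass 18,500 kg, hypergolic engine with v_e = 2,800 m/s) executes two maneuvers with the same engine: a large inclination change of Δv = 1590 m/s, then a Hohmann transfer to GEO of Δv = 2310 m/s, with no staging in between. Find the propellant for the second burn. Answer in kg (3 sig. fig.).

propellant for the second burn ≈ 5890 kg

After the first burn: m = 18500 × exp(−1590/2800.0) = 18500 × 0.56674 = 10,484.7 kg.
After the second burn: m = 10,484.7 × exp(−2310/2800.0) = 10,484.7 × 0.43823 = 4,594.71 kg.
Second-burn propellant = 10,484.7 − 4,594.71 = 5,889.99 kg.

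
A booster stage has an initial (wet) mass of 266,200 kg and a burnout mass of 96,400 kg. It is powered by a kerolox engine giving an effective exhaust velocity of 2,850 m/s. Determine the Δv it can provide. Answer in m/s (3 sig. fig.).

Δv ≈ 2890 m/s

Δv = v_e · ln(m₀/m_f) = 2850.0 × ln(2.761) = 2850.0 × 1.0157 ≈ 2894.9 m/s.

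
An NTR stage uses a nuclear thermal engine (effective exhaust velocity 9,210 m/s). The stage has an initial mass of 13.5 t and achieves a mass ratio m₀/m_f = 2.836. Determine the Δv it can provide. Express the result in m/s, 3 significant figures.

Δv ≈ 9600 m/s

Δv = v_e · ln(2.836) = 9210.0 × 1.0424 ≈ 9600.5 m/s.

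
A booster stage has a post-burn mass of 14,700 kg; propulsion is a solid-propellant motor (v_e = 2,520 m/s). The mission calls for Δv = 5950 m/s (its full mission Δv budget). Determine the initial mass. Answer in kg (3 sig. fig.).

initial mass ≈ 156000 kg

From the ideal rocket equation, m₀/m_f = exp(Δv / v_e) = exp(5950 / 2520.0) = exp(2.3611) = 10.6027.
m₀ = m_f × 10.6027 = 14,700 × 10.6027 = 155,860 kg.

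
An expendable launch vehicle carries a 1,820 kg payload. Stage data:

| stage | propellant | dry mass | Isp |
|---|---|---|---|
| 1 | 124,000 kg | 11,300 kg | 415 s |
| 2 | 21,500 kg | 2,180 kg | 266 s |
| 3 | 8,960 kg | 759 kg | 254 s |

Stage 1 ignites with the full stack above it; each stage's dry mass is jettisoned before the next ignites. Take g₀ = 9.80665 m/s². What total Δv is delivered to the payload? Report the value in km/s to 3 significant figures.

Δv ≈ 11.5 km/s

Ignition mass of stage 1 = 124,000+11,300 + 21,500+2,180 + 8,960+759 + 1,820 = 170,519 kg.
Stage 1: m₀ = 170,519 kg, m_f = 170,519 − 124,000 = 46,519 kg; Δv = 415×9.80665×ln(3.666) = 4069.8×1.2990 ≈ 5287 m/s.
Stage 2: m₀ = 35,219 kg, m_f = 35,219 − 21,500 = 13,719 kg; Δv = 266×9.80665×ln(2.567) = 2608.6×0.9428 ≈ 2459 m/s.
Stage 3: m₀ = 11,539 kg, m_f = 11,539 − 8,960 = 2,579 kg; Δv = 254×9.80665×ln(4.474) = 2490.9×1.4983 ≈ 3732 m/s.
Total Δv = 5287 + 2459 + 3732 = 11478 m/s.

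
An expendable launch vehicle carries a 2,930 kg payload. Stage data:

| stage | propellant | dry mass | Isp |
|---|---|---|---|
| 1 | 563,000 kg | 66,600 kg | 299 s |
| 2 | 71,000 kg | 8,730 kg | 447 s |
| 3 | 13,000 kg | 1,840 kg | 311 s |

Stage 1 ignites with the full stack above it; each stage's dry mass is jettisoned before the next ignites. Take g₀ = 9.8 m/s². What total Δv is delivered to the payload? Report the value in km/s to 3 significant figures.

Δv ≈ 14.1 km/s

Ignition mass of stage 1 = 563,000+66,600 + 71,000+8,730 + 13,000+1,840 + 2,930 = 727,100 kg.
Stage 1: m₀ = 727,100 kg, m_f = 727,100 − 563,000 = 164,100 kg; Δv = 299×9.8×ln(4.431) = 2930.2×1.4886 ≈ 4362 m/s.
Stage 2: m₀ = 97,500 kg, m_f = 97,500 − 71,000 = 26,500 kg; Δv = 447×9.8×ln(3.679) = 4380.6×1.3027 ≈ 5707 m/s.
Stage 3: m₀ = 17,770 kg, m_f = 17,770 − 13,000 = 4,770 kg; Δv = 311×9.8×ln(3.725) = 3047.8×1.3152 ≈ 4008 m/s.
Total Δv = 4362 + 5707 + 4008 = 14077 m/s.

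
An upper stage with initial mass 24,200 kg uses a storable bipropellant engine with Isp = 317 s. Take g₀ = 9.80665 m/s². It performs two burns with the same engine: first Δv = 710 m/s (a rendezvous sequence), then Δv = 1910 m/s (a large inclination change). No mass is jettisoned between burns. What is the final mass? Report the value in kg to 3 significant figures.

final mass ≈ 10400 kg

v_e = Isp · g₀ = 317 × 9.80665 = 3108.7 m/s.
After the first burn: m = 24200 × exp(−710/3108.7) = 24200 × 0.79581 = 19,258.6 kg.
After the second burn: m = 19,258.6 × exp(−1910/3108.7) = 19,258.6 × 0.54096 = 10,418.1 kg.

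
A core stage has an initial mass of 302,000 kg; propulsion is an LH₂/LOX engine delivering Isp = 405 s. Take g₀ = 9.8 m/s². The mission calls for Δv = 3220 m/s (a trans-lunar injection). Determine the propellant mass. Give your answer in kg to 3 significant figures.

v_e = Isp · g₀ = 405 × 9.8 = 3969.0 m/s.
By the Tsiolkovsky rocket equation, m₀/m_f = exp(Δv / v_e) = exp(3220 / 3969.0) = exp(0.8113) = 2.2508.
m_f = 302,000 / 2.2508 = 134,175 kg, so propellant = m₀ − m_f = 302,000 − 134,175 = 167,825 kg.

propellant mass ≈ 168000 kg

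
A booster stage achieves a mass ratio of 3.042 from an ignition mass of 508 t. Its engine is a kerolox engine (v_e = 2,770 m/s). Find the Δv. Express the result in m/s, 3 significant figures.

Δv ≈ 3080 m/s

Using Δv = v_e ln(m₀/m_f): Δv = v_e · ln(3.042) = 2770.0 × 1.1125 ≈ 3081.7 m/s.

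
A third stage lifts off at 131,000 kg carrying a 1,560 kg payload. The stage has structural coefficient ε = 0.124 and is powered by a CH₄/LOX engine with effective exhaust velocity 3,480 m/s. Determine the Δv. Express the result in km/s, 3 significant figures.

Δv ≈ 6.98 km/s

Stage wet mass = m₀ − payload = 131,000 − 1,560 = 129,440 kg.
Stage dry mass = ε × stage wet mass = 0.124 × 129,440 = 16,050.6 kg.
Burnout mass m_f = stage dry + payload = 16,050.6 + 1,560 = 17,610.6 kg.
Using Δv = v_e ln(m₀/m_f): Δv = v_e · ln(131,000/17,610.6) = 3480.0 × ln(7.439) = 3480.0 × 2.0067 ≈ 6983 m/s.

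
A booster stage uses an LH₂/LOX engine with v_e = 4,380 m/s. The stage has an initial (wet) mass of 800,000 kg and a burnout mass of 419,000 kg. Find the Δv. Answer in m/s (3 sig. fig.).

Rocket equation: Δv = v_e · ln(m₀/m_f) = 4380.0 × ln(1.909) = 4380.0 × 0.6467 ≈ 2832.7 m/s.

Δv ≈ 2830 m/s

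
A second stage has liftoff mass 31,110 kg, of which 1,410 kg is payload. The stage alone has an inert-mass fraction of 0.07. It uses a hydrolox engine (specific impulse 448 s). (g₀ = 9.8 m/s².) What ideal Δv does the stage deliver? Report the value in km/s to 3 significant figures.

Δv ≈ 9.61 km/s

Stage wet mass = m₀ − payload = 31,110 − 1,410 = 29,700 kg.
Stage dry mass = ε × stage wet mass = 0.07 × 29,700 = 2,079 kg.
Burnout mass m_f = stage dry + payload = 2,079 + 1,410 = 3,489 kg.
v_e = Isp · g₀ = 448 × 9.8 = 4390.4 m/s.
Δv = v_e · ln(31,110/3,489) = 4390.4 × ln(8.917) = 4390.4 × 2.1879 ≈ 9606 m/s.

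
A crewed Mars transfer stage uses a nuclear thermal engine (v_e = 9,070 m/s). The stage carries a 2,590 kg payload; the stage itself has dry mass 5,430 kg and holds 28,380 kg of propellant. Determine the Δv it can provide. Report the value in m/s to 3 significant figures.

Δv ≈ 13700 m/s

m₀ = payload + dry + propellant = 2,590 + 5,430 + 28,380 = 36,400 kg.
m_f = payload + dry = 2,590 + 5,430 = 8,020 kg.
By the Tsiolkovsky rocket equation, Δv = v_e · ln(m₀/m_f) = 9070.0 × ln(4.539) = 9070.0 × 1.5126 ≈ 13719.6 m/s.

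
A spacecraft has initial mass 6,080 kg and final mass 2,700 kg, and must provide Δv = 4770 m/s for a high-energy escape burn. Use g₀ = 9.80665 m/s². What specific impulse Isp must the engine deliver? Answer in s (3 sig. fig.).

ln(m₀/m_f) = ln(6080/2700) = ln(2.252) = 0.8118.
v_e = Δv / ln(m₀/m_f) = 4770 / 0.8118 = 5876.2 m/s.
Isp = v_e / g₀ = 5876.2 / 9.80665 = 599.2 s.

Isp ≈ 599 s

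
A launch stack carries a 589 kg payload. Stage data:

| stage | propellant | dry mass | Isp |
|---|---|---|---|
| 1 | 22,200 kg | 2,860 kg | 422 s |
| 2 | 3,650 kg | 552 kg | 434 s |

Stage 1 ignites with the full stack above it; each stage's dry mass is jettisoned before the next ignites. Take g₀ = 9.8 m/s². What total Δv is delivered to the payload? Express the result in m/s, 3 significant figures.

Ignition mass of stage 1 = 22,200+2,860 + 3,650+552 + 589 = 29,851 kg.
Stage 1: m₀ = 29,851 kg, m_f = 29,851 − 22,200 = 7,651 kg; Δv = 422×9.8×ln(3.902) = 4135.6×1.3614 ≈ 5630 m/s.
Stage 2: m₀ = 4,791 kg, m_f = 4,791 − 3,650 = 1,141 kg; Δv = 434×9.8×ln(4.199) = 4253.2×1.4348 ≈ 6103 m/s.
Total Δv = 5630 + 6103 = 11733 m/s.

Δv ≈ 11700 m/s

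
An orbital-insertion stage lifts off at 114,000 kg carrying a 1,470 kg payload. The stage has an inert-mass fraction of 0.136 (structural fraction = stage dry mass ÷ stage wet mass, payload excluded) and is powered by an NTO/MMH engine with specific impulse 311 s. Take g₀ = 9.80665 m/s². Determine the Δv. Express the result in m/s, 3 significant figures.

Δv ≈ 5840 m/s

Stage wet mass = m₀ − payload = 114,000 − 1,470 = 112,530 kg.
Stage dry mass = ε × stage wet mass = 0.136 × 112,530 = 15,304.1 kg.
Burnout mass m_f = stage dry + payload = 15,304.1 + 1,470 = 16,774.1 kg.
v_e = Isp · g₀ = 311 × 9.80665 = 3049.9 m/s.
Δv = v_e · ln(114,000/16,774.1) = 3049.9 × ln(6.796) = 3049.9 × 1.9164 ≈ 5845 m/s.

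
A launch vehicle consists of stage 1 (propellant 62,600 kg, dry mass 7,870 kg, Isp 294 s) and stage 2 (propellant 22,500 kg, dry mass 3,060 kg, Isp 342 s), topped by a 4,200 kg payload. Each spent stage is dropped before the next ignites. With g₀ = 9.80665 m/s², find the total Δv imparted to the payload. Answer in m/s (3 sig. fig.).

Δv ≈ 7560 m/s

Ignition mass of stage 1 = 62,600+7,870 + 22,500+3,060 + 4,200 = 100,230 kg.
Stage 1: m₀ = 100,230 kg, m_f = 100,230 − 62,600 = 37,630 kg; Δv = 294×9.80665×ln(2.664) = 2883.2×0.9797 ≈ 2825 m/s.
Stage 2: m₀ = 29,760 kg, m_f = 29,760 − 22,500 = 7,260 kg; Δv = 342×9.80665×ln(4.099) = 3353.9×1.4108 ≈ 4732 m/s.
Total Δv = 2825 + 4732 = 7557 m/s.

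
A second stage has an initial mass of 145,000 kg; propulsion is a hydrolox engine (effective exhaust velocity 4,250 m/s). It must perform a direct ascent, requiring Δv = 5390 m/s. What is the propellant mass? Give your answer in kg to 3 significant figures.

By the Tsiolkovsky rocket equation, m₀/m_f = exp(Δv / v_e) = exp(5390 / 4250.0) = exp(1.2682) = 3.5546.
m_f = 145,000 / 3.5546 = 40,792.2 kg, so propellant = m₀ − m_f = 145,000 − 40,792.2 = 104,207.8 kg.

propellant mass ≈ 104000 kg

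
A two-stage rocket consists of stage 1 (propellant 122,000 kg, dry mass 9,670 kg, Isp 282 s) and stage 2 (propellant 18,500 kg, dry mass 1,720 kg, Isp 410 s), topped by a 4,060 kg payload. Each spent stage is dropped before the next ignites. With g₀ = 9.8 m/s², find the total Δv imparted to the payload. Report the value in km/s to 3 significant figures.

Ignition mass of stage 1 = 122,000+9,670 + 18,500+1,720 + 4,060 = 155,950 kg.
Stage 1: m₀ = 155,950 kg, m_f = 155,950 − 122,000 = 33,950 kg; Δv = 282×9.8×ln(4.594) = 2763.6×1.5246 ≈ 4214 m/s.
Stage 2: m₀ = 24,280 kg, m_f = 24,280 − 18,500 = 5,780 kg; Δv = 410×9.8×ln(4.201) = 4018.0×1.4352 ≈ 5767 m/s.
Total Δv = 4214 + 5767 = 9981 m/s.

Δv ≈ 9.98 km/s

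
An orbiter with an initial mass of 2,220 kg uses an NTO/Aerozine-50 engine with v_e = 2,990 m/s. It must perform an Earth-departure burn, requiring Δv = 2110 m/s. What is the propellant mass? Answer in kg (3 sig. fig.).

propellant mass ≈ 1120 kg

m₀/m_f = exp(Δv / v_e) = exp(2110 / 2990.0) = exp(0.7057) = 2.0252.
m_f = 2,220 / 2.0252 = 1,096.19 kg, so propellant = m₀ − m_f = 2,220 − 1,096.19 = 1,123.81 kg.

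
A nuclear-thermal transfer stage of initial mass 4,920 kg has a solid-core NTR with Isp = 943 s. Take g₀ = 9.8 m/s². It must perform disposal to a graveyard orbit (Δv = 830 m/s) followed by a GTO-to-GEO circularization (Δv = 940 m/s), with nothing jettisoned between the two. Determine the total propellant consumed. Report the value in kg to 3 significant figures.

v_e = Isp · g₀ = 943 × 9.8 = 9241.4 m/s.
After the first burn: m = 4920 × exp(−830/9241.4) = 4920 × 0.91410 = 4,497.37 kg.
After the second burn: m = 4,497.37 × exp(−940/9241.4) = 4,497.37 × 0.90329 = 4,062.43 kg.
Total propellant = m₀ − m_final = 4920 − 4,062.43 = 857.57 kg.

total propellant consumed ≈ 858 kg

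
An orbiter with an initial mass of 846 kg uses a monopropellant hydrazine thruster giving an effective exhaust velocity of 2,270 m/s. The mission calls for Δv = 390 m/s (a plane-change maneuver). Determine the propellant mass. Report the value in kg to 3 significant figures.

propellant mass ≈ 134 kg

By the Tsiolkovsky rocket equation, m₀/m_f = exp(Δv / v_e) = exp(390 / 2270.0) = exp(0.1718) = 1.1874.
m_f = 846 / 1.1874 = 712.481 kg, so propellant = m₀ − m_f = 846 − 712.481 = 133.519 kg.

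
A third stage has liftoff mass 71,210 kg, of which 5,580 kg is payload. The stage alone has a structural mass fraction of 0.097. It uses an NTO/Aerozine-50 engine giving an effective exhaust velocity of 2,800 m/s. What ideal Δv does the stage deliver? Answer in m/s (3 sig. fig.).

Δv ≈ 5000 m/s

Stage wet mass = m₀ − payload = 71,210 − 5,580 = 65,630 kg.
Stage dry mass = ε × stage wet mass = 0.097 × 65,630 = 6,366.11 kg.
Burnout mass m_f = stage dry + payload = 6,366.11 + 5,580 = 11,946.11 kg.
Δv = v_e · ln(71,210/11,946.11) = 2800.0 × ln(5.961) = 2800.0 × 1.7852 ≈ 4999 m/s.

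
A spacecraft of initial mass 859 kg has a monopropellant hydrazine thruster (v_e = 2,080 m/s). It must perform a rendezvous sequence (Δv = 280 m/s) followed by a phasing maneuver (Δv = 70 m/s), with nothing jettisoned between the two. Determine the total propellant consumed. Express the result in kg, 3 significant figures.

total propellant consumed ≈ 133 kg

After the first burn: m = 859 × exp(−280/2080.0) = 859 × 0.87405 = 750.809 kg.
After the second burn: m = 750.809 × exp(−70/2080.0) = 750.809 × 0.96691 = 725.965 kg.
Total propellant = m₀ − m_final = 859 − 725.965 = 133.035 kg.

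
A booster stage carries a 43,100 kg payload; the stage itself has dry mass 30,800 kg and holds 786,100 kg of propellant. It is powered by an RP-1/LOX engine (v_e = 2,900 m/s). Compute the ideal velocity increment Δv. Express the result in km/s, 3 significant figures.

m₀ = payload + dry + propellant = 43,100 + 30,800 + 786,100 = 860,000 kg.
m_f = payload + dry = 43,100 + 30,800 = 73,900 kg.
From the ideal rocket equation, Δv = v_e · ln(m₀/m_f) = 2900.0 × ln(11.64) = 2900.0 × 2.4542 ≈ 7117.2 m/s.

Δv ≈ 7.12 km/s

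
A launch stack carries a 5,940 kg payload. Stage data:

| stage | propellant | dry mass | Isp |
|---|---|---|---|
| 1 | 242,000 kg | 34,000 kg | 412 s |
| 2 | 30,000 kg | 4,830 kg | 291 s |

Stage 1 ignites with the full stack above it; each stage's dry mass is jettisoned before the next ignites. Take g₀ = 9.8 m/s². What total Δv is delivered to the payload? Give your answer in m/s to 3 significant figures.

Δv ≈ 9630 m/s

Ignition mass of stage 1 = 242,000+34,000 + 30,000+4,830 + 5,940 = 316,770 kg.
Stage 1: m₀ = 316,770 kg, m_f = 316,770 − 242,000 = 74,770 kg; Δv = 412×9.8×ln(4.237) = 4037.6×1.4438 ≈ 5829 m/s.
Stage 2: m₀ = 40,770 kg, m_f = 40,770 − 30,000 = 10,770 kg; Δv = 291×9.8×ln(3.786) = 2851.8×1.3312 ≈ 3796 m/s.
Total Δv = 5829 + 3796 = 9625 m/s.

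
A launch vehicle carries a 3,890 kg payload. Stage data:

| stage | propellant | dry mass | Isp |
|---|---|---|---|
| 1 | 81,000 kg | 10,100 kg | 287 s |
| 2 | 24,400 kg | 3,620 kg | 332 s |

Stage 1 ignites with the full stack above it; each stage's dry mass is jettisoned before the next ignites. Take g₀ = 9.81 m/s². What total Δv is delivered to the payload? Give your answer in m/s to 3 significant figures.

Δv ≈ 7740 m/s

Ignition mass of stage 1 = 81,000+10,100 + 24,400+3,620 + 3,890 = 123,010 kg.
Stage 1: m₀ = 123,010 kg, m_f = 123,010 − 81,000 = 42,010 kg; Δv = 287×9.81×ln(2.928) = 2815.5×1.0744 ≈ 3025 m/s.
Stage 2: m₀ = 31,910 kg, m_f = 31,910 − 24,400 = 7,510 kg; Δv = 332×9.81×ln(4.249) = 3256.9×1.4467 ≈ 4712 m/s.
Total Δv = 3025 + 4712 = 7737 m/s.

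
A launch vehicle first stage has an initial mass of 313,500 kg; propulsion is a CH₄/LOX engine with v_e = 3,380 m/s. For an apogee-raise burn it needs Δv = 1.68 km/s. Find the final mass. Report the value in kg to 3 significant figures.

By the Tsiolkovsky rocket equation, m₀/m_f = exp(Δv / v_e) = exp(1680 / 3380.0) = exp(0.4970) = 1.6439.
m_f = m₀ / 1.6439 = 313,500 / 1.6439 = 190,705 kg.

final mass ≈ 191000 kg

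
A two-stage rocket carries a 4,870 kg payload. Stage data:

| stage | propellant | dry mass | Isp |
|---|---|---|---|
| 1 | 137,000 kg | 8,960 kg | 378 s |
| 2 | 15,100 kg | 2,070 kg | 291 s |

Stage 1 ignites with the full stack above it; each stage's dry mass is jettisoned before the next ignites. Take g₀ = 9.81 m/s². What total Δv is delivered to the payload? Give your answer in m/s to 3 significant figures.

Ignition mass of stage 1 = 137,000+8,960 + 15,100+2,070 + 4,870 = 168,000 kg.
Stage 1: m₀ = 168,000 kg, m_f = 168,000 − 137,000 = 31,000 kg; Δv = 378×9.81×ln(5.419) = 3708.2×1.6900 ≈ 6267 m/s.
Stage 2: m₀ = 22,040 kg, m_f = 22,040 − 15,100 = 6,940 kg; Δv = 291×9.81×ln(3.176) = 2854.7×1.1556 ≈ 3299 m/s.
Total Δv = 6267 + 3299 = 9566 m/s.

Δv ≈ 9570 m/s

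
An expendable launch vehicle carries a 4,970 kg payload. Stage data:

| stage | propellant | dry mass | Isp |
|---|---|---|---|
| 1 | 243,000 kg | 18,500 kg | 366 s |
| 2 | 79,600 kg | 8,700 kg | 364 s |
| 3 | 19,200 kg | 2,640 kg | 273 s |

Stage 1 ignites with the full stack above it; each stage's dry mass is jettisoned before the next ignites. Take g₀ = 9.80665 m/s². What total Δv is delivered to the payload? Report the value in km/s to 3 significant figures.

Ignition mass of stage 1 = 243,000+18,500 + 79,600+8,700 + 19,200+2,640 + 4,970 = 376,610 kg.
Stage 1: m₀ = 376,610 kg, m_f = 376,610 − 243,000 = 133,610 kg; Δv = 366×9.80665×ln(2.819) = 3589.2×1.0363 ≈ 3719 m/s.
Stage 2: m₀ = 115,110 kg, m_f = 115,110 − 79,600 = 35,510 kg; Δv = 364×9.80665×ln(3.242) = 3569.6×1.1761 ≈ 4198 m/s.
Stage 3: m₀ = 26,810 kg, m_f = 26,810 − 19,200 = 7,610 kg; Δv = 273×9.80665×ln(3.523) = 2677.2×1.2593 ≈ 3371 m/s.
Total Δv = 3719 + 4198 + 3371 = 11288 m/s.

Δv ≈ 11.3 km/s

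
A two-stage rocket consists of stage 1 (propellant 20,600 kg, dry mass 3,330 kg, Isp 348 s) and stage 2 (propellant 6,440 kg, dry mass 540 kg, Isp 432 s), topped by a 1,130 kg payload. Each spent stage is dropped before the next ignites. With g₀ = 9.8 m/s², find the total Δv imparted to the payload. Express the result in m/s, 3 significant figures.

Ignition mass of stage 1 = 20,600+3,330 + 6,440+540 + 1,130 = 32,040 kg.
Stage 1: m₀ = 32,040 kg, m_f = 32,040 − 20,600 = 11,440 kg; Δv = 348×9.8×ln(2.801) = 3410.4×1.0299 ≈ 3512 m/s.
Stage 2: m₀ = 8,110 kg, m_f = 8,110 − 6,440 = 1,670 kg; Δv = 432×9.8×ln(4.856) = 4233.6×1.5803 ≈ 6690 m/s.
Total Δv = 3512 + 6690 = 10202 m/s.

Δv ≈ 10200 m/s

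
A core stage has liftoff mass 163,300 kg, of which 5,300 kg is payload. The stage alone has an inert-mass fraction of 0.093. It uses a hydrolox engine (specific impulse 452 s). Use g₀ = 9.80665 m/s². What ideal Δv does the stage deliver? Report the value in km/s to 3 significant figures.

Δv ≈ 9.31 km/s

Stage wet mass = m₀ − payload = 163,300 − 5,300 = 158,000 kg.
Stage dry mass = ε × stage wet mass = 0.093 × 158,000 = 14,694 kg.
Burnout mass m_f = stage dry + payload = 14,694 + 5,300 = 19,994 kg.
v_e = Isp · g₀ = 452 × 9.80665 = 4432.6 m/s.
By the Tsiolkovsky rocket equation, Δv = v_e · ln(163,300/19,994) = 4432.6 × ln(8.167) = 4432.6 × 2.1002 ≈ 9309 m/s.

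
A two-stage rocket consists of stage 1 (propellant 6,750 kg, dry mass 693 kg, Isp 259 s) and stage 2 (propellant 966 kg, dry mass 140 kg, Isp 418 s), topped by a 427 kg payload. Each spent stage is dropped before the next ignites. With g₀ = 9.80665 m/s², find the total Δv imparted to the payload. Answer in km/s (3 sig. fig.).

Δv ≈ 7.62 km/s

Ignition mass of stage 1 = 6,750+693 + 966+140 + 427 = 8,976 kg.
Stage 1: m₀ = 8,976 kg, m_f = 8,976 − 6,750 = 2,226 kg; Δv = 259×9.80665×ln(4.032) = 2539.9×1.3943 ≈ 3542 m/s.
Stage 2: m₀ = 1,533 kg, m_f = 1,533 − 966 = 567 kg; Δv = 418×9.80665×ln(2.704) = 4099.2×0.9946 ≈ 4077 m/s.
Total Δv = 3542 + 4077 = 7619 m/s.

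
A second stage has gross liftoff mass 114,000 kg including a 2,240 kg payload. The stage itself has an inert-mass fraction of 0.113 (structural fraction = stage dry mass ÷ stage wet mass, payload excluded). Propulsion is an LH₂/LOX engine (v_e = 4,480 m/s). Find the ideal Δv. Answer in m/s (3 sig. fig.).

Stage wet mass = m₀ − payload = 114,000 − 2,240 = 111,760 kg.
Stage dry mass = ε × stage wet mass = 0.113 × 111,760 = 12,628.9 kg.
Burnout mass m_f = stage dry + payload = 12,628.9 + 2,240 = 14,868.9 kg.
Δv = v_e · ln(114,000/14,868.9) = 4480.0 × ln(7.667) = 4480.0 × 2.0369 ≈ 9125 m/s.

Δv ≈ 9130 m/s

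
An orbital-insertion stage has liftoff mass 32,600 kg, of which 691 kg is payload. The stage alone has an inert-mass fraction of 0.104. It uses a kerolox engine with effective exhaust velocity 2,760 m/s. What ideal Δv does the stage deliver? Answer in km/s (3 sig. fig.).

Stage wet mass = m₀ − payload = 32,600 − 691 = 31,909 kg.
Stage dry mass = ε × stage wet mass = 0.104 × 31,909 = 3,318.54 kg.
Burnout mass m_f = stage dry + payload = 3,318.54 + 691 = 4,009.54 kg.
Δv = v_e · ln(32,600/4,009.54) = 2760.0 × ln(8.131) = 2760.0 × 2.0956 ≈ 5784 m/s.

Δv ≈ 5.78 km/s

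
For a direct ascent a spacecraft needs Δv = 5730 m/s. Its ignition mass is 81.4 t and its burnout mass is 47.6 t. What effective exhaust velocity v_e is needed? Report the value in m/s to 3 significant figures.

ln(m₀/m_f) = ln(81400/47600) = ln(1.71) = 0.5365.
v_e = Δv / ln(m₀/m_f) = 5730 / 0.5365 = 10679.5 m/s.

v_e ≈ 10700 m/s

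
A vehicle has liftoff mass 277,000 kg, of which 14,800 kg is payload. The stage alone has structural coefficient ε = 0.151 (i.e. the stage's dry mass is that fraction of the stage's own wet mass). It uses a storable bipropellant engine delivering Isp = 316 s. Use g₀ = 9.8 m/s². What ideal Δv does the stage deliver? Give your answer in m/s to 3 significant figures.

Δv ≈ 5040 m/s

Stage wet mass = m₀ − payload = 277,000 − 14,800 = 262,200 kg.
Stage dry mass = ε × stage wet mass = 0.151 × 262,200 = 39,592.2 kg.
Burnout mass m_f = stage dry + payload = 39,592.2 + 14,800 = 54,392.2 kg.
v_e = Isp · g₀ = 316 × 9.8 = 3096.8 m/s.
Δv = v_e · ln(277,000/54,392.2) = 3096.8 × ln(5.093) = 3096.8 × 1.6278 ≈ 5041 m/s.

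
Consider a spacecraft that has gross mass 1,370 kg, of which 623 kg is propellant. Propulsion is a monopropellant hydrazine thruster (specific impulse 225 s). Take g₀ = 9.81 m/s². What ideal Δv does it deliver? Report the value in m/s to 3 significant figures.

Δv ≈ 1340 m/s

v_e = Isp · g₀ = 225 × 9.81 = 2207.2 m/s.
m_f = m₀ − m_prop = 1,370 − 623 = 747 kg.
From the ideal rocket equation, Δv = v_e · ln(m₀/m_f) = 2207.2 × ln(1.834) = 2207.2 × 0.6065 ≈ 1338.7 m/s.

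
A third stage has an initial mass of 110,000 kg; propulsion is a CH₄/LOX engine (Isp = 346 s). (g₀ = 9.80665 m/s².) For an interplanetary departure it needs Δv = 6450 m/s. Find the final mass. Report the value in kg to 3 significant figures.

v_e = Isp · g₀ = 346 × 9.80665 = 3393.1 m/s.
m₀/m_f = exp(Δv / v_e) = exp(6450 / 3393.1) = exp(1.9009) = 6.6920.
m_f = m₀ / 6.6920 = 110,000 / 6.6920 = 16,437.5 kg.

final mass ≈ 16400 kg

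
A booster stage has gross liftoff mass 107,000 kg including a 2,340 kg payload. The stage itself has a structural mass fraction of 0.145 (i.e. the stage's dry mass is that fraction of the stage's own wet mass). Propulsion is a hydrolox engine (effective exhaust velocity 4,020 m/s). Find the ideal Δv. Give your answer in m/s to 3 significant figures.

Stage wet mass = m₀ − payload = 107,000 − 2,340 = 104,660 kg.
Stage dry mass = ε × stage wet mass = 0.145 × 104,660 = 15,175.7 kg.
Burnout mass m_f = stage dry + payload = 15,175.7 + 2,340 = 17,515.7 kg.
From the ideal rocket equation, Δv = v_e · ln(107,000/17,515.7) = 4020.0 × ln(6.109) = 4020.0 × 1.8097 ≈ 7275 m/s.

Δv ≈ 7280 m/s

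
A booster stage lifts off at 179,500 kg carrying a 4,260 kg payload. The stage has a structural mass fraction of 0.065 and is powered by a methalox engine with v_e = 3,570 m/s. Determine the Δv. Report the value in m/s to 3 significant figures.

Δv ≈ 8710 m/s

Stage wet mass = m₀ − payload = 179,500 − 4,260 = 175,240 kg.
Stage dry mass = ε × stage wet mass = 0.065 × 175,240 = 11,390.6 kg.
Burnout mass m_f = stage dry + payload = 11,390.6 + 4,260 = 15,650.6 kg.
Δv = v_e · ln(179,500/15,650.6) = 3570.0 × ln(11.47) = 3570.0 × 2.4397 ≈ 8710 m/s.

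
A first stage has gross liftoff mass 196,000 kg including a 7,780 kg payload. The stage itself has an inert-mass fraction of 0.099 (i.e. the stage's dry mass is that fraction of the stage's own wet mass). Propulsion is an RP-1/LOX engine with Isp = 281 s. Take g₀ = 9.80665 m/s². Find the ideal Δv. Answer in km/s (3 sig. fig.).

Stage wet mass = m₀ − payload = 196,000 − 7,780 = 188,220 kg.
Stage dry mass = ε × stage wet mass = 0.099 × 188,220 = 18,633.8 kg.
Burnout mass m_f = stage dry + payload = 18,633.8 + 7,780 = 26,413.8 kg.
v_e = Isp · g₀ = 281 × 9.80665 = 2755.7 m/s.
From the ideal rocket equation, Δv = v_e · ln(196,000/26,413.8) = 2755.7 × ln(7.42) = 2755.7 × 2.0042 ≈ 5523 m/s.

Δv ≈ 5.52 km/s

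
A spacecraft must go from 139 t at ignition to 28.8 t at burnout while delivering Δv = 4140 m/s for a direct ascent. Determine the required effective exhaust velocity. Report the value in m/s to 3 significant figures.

v_e ≈ 2630 m/s

ln(m₀/m_f) = ln(139000/28800) = ln(4.826) = 1.5741.
v_e = Δv / ln(m₀/m_f) = 4140 / 1.5741 = 2630.1 m/s.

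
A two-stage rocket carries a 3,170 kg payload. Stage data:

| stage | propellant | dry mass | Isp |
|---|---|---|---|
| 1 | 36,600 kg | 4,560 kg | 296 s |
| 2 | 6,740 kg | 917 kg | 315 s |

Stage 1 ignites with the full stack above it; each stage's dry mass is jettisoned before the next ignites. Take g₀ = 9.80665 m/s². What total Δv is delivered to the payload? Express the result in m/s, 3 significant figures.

Ignition mass of stage 1 = 36,600+4,560 + 6,740+917 + 3,170 = 51,987 kg.
Stage 1: m₀ = 51,987 kg, m_f = 51,987 − 36,600 = 15,387 kg; Δv = 296×9.80665×ln(3.379) = 2902.8×1.2175 ≈ 3534 m/s.
Stage 2: m₀ = 10,827 kg, m_f = 10,827 − 6,740 = 4,087 kg; Δv = 315×9.80665×ln(2.649) = 3089.1×0.9742 ≈ 3009 m/s.
Total Δv = 3534 + 3009 = 6543 m/s.

Δv ≈ 6540 m/s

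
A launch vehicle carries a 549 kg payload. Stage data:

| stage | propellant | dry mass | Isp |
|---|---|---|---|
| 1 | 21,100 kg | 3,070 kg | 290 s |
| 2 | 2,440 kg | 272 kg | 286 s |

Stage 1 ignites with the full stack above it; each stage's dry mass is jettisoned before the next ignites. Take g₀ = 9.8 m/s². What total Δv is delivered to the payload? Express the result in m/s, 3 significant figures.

Ignition mass of stage 1 = 21,100+3,070 + 2,440+272 + 549 = 27,431 kg.
Stage 1: m₀ = 27,431 kg, m_f = 27,431 − 21,100 = 6,331 kg; Δv = 290×9.8×ln(4.333) = 2842.0×1.4662 ≈ 4167 m/s.
Stage 2: m₀ = 3,261 kg, m_f = 3,261 − 2,440 = 821 kg; Δv = 286×9.8×ln(3.972) = 2802.8×1.3793 ≈ 3866 m/s.
Total Δv = 4167 + 3866 = 8033 m/s.

Δv ≈ 8030 m/s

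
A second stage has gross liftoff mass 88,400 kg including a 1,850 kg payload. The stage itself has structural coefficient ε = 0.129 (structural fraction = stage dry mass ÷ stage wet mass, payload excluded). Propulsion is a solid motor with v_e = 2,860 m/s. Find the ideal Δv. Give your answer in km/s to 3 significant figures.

Δv ≈ 5.48 km/s

Stage wet mass = m₀ − payload = 88,400 − 1,850 = 86,550 kg.
Stage dry mass = ε × stage wet mass = 0.129 × 86,550 = 11,165 kg.
Burnout mass m_f = stage dry + payload = 11,165 + 1,850 = 13,015 kg.
Δv = v_e · ln(88,400/13,015) = 2860.0 × ln(6.792) = 2860.0 × 1.9158 ≈ 5479 m/s.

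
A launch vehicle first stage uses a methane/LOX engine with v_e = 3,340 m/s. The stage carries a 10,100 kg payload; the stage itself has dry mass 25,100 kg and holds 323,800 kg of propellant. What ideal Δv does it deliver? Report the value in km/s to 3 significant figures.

m₀ = payload + dry + propellant = 10,100 + 25,100 + 323,800 = 359,000 kg.
m_f = payload + dry = 10,100 + 25,100 = 35,200 kg.
From the ideal rocket equation, Δv = v_e · ln(m₀/m_f) = 3340.0 × ln(10.2) = 3340.0 × 2.3223 ≈ 7756.4 m/s.

Δv ≈ 7.76 km/s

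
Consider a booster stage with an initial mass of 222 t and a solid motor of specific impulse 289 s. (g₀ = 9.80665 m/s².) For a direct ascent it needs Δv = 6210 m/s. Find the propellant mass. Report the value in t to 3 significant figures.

v_e = Isp · g₀ = 289 × 9.80665 = 2834.1 m/s.
m₀/m_f = exp(Δv / v_e) = exp(6210 / 2834.1) = exp(2.1912) = 8.9455.
m_f = 222 / 8.9455 = 24.8169 t, so propellant = m₀ − m_f = 222 − 24.8169 = 197.1831 t.

propellant mass ≈ 197 t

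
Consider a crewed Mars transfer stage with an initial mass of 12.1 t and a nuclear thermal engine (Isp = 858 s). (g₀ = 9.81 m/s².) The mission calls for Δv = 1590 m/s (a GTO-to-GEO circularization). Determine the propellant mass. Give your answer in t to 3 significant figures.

propellant mass ≈ 2.08 t

v_e = Isp · g₀ = 858 × 9.81 = 8417.0 m/s.
m₀/m_f = exp(Δv / v_e) = exp(1590 / 8417.0) = exp(0.1889) = 1.2079.
m_f = 12.1 / 1.2079 = 10.0174 t, so propellant = m₀ − m_f = 12.1 − 10.0174 = 2.0826 t.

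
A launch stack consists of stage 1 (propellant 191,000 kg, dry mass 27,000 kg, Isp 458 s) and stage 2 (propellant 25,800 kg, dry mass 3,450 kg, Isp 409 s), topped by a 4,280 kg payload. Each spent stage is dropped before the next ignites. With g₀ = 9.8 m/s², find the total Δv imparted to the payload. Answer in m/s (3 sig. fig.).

Δv ≈ 12300 m/s

Ignition mass of stage 1 = 191,000+27,000 + 25,800+3,450 + 4,280 = 251,530 kg.
Stage 1: m₀ = 251,530 kg, m_f = 251,530 − 191,000 = 60,530 kg; Δv = 458×9.8×ln(4.155) = 4488.4×1.4244 ≈ 6393 m/s.
Stage 2: m₀ = 33,530 kg, m_f = 33,530 − 25,800 = 7,730 kg; Δv = 409×9.8×ln(4.338) = 4008.2×1.4673 ≈ 5881 m/s.
Total Δv = 6393 + 5881 = 12274 m/s.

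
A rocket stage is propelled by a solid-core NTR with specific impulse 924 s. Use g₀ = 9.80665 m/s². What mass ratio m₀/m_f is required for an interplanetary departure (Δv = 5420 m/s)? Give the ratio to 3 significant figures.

mass ratio ≈ 1.82

v_e = Isp · g₀ = 924 × 9.80665 = 9061.3 m/s.
By the Tsiolkovsky rocket equation, m₀/m_f = exp(Δv / v_e) = exp(5420 / 9061.3) = exp(0.5981) = 1.8187.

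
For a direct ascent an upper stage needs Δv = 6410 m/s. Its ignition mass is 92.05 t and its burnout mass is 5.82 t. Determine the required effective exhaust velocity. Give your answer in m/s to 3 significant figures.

ln(m₀/m_f) = ln(92050/5820) = ln(15.82) = 2.7610.
v_e = Δv / ln(m₀/m_f) = 6410 / 2.7610 = 2321.6 m/s.

v_e ≈ 2320 m/s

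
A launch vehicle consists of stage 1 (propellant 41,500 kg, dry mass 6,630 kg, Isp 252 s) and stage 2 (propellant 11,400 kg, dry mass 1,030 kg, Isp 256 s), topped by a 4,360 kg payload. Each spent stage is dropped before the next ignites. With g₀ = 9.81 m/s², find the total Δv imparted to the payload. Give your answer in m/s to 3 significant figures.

Ignition mass of stage 1 = 41,500+6,630 + 11,400+1,030 + 4,360 = 64,920 kg.
Stage 1: m₀ = 64,920 kg, m_f = 64,920 − 41,500 = 23,420 kg; Δv = 252×9.81×ln(2.772) = 2472.1×1.0196 ≈ 2520 m/s.
Stage 2: m₀ = 16,790 kg, m_f = 16,790 − 11,400 = 5,390 kg; Δv = 256×9.81×ln(3.115) = 2511.4×1.1362 ≈ 2854 m/s.
Total Δv = 2520 + 2854 = 5374 m/s.

Δv ≈ 5370 m/s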